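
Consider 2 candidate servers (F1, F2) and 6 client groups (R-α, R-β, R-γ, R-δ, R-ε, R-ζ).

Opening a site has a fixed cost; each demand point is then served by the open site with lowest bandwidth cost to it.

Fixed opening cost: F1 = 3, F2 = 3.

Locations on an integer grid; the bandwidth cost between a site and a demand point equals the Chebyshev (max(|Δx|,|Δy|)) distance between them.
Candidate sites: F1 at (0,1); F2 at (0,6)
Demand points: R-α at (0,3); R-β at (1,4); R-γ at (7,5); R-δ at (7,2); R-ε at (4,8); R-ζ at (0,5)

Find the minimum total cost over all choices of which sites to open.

Open {F2}: assign each demand point to its cheapest open site.
  R-α→F2 3, R-β→F2 2, R-γ→F2 7, R-δ→F2 7, R-ε→F2 4, R-ζ→F2 1
  bandwidth cost 24, fixed 3 → total 27.
Compare {F1, F2}: bandwidth cost 23 + fixed 6 = 29.
Compare {F1}: bandwidth cost 30 + fixed 3 = 33.

27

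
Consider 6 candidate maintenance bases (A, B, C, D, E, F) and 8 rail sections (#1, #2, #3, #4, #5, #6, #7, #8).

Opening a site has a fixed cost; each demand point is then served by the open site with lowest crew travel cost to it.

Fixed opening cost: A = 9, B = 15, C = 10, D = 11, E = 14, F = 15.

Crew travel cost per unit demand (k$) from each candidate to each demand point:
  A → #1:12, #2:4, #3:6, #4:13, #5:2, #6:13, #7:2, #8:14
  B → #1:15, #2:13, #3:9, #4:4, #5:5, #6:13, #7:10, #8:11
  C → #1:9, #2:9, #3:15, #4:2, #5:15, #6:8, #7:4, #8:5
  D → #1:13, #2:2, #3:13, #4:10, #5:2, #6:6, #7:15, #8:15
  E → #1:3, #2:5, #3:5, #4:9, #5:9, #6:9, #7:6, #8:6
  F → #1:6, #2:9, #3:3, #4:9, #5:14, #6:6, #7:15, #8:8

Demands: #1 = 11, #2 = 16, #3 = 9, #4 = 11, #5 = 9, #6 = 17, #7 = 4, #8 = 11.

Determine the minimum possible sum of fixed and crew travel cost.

355

Open {C, D, E, F}: assign each demand point to its cheapest open site.
  #1→E 11×3=33, #2→D 16×2=32, #3→F 9×3=27, #4→C 11×2=22, #5→D 9×2=18, #6→D 17×6=102, #7→C 4×4=16, #8→C 11×5=55
  crew travel cost 305, fixed 50 → total 355.
Compare {A, C, D, E, F}: crew travel cost 297 + fixed 59 = 356.
Compare {C, D, E}: crew travel cost 323 + fixed 35 = 358.
Compare {A, C, D, E}: crew travel cost 315 + fixed 44 = 359.
All other subsets cost ≥ 356. Minimum total cost: 355.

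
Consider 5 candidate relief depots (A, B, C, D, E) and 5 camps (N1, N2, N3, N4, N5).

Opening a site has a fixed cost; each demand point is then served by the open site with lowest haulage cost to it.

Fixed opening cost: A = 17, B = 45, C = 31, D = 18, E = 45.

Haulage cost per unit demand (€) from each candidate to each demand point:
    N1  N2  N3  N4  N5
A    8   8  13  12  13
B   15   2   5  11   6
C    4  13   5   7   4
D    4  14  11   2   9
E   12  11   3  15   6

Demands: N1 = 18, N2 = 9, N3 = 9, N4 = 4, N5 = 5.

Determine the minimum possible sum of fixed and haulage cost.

236

Open {B, D}: assign each demand point to its cheapest open site.
  N1→D 18×4=72, N2→B 9×2=18, N3→B 9×5=45, N4→D 4×2=8, N5→B 5×6=30
  haulage cost 173, fixed 63 → total 236.
Compare {A, B, D}: haulage cost 173 + fixed 80 = 253.
Compare {B, C, D}: haulage cost 163 + fixed 94 = 257.
Compare {B, C}: haulage cost 183 + fixed 76 = 259.
All other subsets cost ≥ 253. Minimum total cost: 236.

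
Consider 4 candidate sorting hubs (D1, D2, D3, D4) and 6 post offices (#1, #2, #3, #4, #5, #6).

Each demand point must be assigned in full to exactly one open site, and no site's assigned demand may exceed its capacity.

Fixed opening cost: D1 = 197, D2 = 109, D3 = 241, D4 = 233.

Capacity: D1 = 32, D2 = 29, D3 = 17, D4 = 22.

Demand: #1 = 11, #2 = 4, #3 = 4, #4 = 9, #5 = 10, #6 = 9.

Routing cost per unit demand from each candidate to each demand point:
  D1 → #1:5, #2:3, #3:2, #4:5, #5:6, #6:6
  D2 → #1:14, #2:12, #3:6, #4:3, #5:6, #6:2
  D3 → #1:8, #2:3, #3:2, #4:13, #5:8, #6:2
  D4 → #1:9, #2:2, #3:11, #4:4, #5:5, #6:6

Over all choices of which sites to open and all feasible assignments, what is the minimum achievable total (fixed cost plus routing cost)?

486

Open {D1, D2}; cheapest assignment that respects the capacities:
  D1 (cap 32, load 29): #1, #2, #3, #5 — cost 11×5 + 4×3 + 4×2 + 10×6 = 135
  D2 (cap 29, load 18): #4, #6 — cost 9×3 + 9×2 = 45
  Shipping 180, fixed 306 → total 486.
  Any other capacity-feasible assignment to {D1, D2} ships for at least 180.
Compare {D2, D4}: its best feasible assignment gives total 598.
Compare {D1, D3}: its best feasible assignment gives total 636.
Every other set of open sites that can feasibly serve all demand totals ≥ 598 even under its best assignment. Minimum: 486.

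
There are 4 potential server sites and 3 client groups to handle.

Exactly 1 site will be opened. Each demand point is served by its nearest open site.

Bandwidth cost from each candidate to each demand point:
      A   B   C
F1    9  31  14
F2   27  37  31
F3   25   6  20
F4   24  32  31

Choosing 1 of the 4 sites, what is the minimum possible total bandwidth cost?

Open {F3}.
  A→F3 25, B→F3 6, C→F3 20  ⇒ total 51.
Compare {F1}: total 54.
Compare {F4}: total 87.
No size-1 selection does better; minimum is 51.

51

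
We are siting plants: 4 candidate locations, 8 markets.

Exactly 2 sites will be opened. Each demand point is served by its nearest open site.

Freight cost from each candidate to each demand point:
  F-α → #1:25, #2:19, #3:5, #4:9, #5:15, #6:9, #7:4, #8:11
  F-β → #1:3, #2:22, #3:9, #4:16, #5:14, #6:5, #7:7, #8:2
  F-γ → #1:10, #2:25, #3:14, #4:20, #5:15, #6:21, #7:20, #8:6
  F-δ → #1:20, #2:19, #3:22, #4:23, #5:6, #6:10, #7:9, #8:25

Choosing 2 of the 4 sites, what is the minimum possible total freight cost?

61

Open {F-α, F-β}.
  #1→F-β 3, #2→F-α 19, #3→F-α 5, #4→F-α 9, #5→F-β 14, #6→F-β 5, #7→F-α 4, #8→F-β 2  ⇒ total 61.
Compare {F-β, F-δ}: total 67.
Compare {F-α, F-γ}: total 77.
No size-2 selection does better; minimum is 61.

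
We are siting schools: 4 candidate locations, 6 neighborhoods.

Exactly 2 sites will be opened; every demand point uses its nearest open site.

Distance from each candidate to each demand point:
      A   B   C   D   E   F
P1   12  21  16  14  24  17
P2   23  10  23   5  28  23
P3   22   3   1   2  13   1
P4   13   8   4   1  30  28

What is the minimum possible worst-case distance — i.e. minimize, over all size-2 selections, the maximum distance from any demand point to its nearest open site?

13

Open {P1, P3}.
  Farthest demand point is E at distance 13 (to P3); all others are ≤ 13.
With {P3, P4} the worst case is 13.
With {P2, P3} the worst case is 22.
No size-2 selection achieves below 13.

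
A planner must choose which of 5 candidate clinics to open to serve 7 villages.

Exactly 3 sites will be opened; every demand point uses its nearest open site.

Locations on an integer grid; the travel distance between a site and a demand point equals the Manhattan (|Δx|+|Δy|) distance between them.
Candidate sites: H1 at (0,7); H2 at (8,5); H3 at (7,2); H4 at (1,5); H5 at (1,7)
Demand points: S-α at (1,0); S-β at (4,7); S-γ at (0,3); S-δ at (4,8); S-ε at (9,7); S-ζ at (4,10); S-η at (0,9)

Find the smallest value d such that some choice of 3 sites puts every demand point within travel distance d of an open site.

6

Open {H2, H4, H5}.
  Farthest demand point is S-ζ at travel distance 6 (to H5); all others are ≤ 6.
With {H1, H2, H4} the worst case is 7.
With {H1, H2, H5} the worst case is 7.
No size-3 selection achieves below 6.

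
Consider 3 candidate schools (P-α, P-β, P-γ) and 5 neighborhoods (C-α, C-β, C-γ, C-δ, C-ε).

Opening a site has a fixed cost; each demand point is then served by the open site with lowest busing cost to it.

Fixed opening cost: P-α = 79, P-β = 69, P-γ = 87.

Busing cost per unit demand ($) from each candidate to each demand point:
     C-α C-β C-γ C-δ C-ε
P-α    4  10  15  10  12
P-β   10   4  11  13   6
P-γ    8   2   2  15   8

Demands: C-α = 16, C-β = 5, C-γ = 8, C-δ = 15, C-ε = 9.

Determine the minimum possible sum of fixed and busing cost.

Open {P-α, P-γ}: assign each demand point to its cheapest open site.
  C-α→P-α 16×4=64, C-β→P-γ 5×2=10, C-γ→P-γ 8×2=16, C-δ→P-α 15×10=150, C-ε→P-γ 9×8=72
  busing cost 312, fixed 166 → total 478.
Compare {P-α, P-β}: busing cost 376 + fixed 148 = 524.
Compare {P-α, P-β, P-γ}: busing cost 294 + fixed 235 = 529.
Compare {P-γ}: busing cost 451 + fixed 87 = 538.
All other subsets cost ≥ 524. Minimum total cost: 478.

478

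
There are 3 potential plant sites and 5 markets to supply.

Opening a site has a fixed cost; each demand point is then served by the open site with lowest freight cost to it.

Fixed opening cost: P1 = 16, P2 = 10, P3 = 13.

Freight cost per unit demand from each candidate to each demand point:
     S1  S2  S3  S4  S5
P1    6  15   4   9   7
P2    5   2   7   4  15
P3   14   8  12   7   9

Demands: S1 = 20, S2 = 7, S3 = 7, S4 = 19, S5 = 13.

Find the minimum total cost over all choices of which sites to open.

335

Open {P1, P2}: assign each demand point to its cheapest open site.
  S1→P2 20×5=100, S2→P2 7×2=14, S3→P1 7×4=28, S4→P2 19×4=76, S5→P1 13×7=91
  freight cost 309, fixed 26 → total 335.
Compare {P1, P2, P3}: freight cost 309 + fixed 39 = 348.
Compare {P2, P3}: freight cost 356 + fixed 23 = 379.
Compare {P2}: freight cost 434 + fixed 10 = 444.
All other subsets cost ≥ 348. Minimum total cost: 335.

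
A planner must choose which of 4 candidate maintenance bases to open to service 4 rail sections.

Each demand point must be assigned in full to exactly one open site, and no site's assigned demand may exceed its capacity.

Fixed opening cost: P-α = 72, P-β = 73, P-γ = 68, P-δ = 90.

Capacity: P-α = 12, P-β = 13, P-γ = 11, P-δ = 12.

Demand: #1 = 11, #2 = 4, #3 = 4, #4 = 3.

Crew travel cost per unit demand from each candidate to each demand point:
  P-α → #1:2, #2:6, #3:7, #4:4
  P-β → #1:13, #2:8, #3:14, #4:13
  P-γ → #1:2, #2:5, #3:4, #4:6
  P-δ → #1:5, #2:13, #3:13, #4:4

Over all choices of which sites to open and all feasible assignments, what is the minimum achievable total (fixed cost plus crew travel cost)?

Open {P-α, P-γ}; cheapest assignment that respects the capacities:
  P-α (cap 12, load 11): #1 — cost 11×2 = 22
  P-γ (cap 11, load 11): #2, #3, #4 — cost 4×5 + 4×4 + 3×6 = 54
  Shipping 76, fixed 140 → total 216.
  Any other capacity-feasible assignment to {P-α, P-γ} ships for at least 76.
Compare {P-γ, P-δ}: its best feasible assignment gives total 267.
Compare {P-α, P-δ}: its best feasible assignment gives total 281.
Every other set of open sites that can feasibly serve all demand totals ≥ 267 even under its best assignment. Minimum: 216.

216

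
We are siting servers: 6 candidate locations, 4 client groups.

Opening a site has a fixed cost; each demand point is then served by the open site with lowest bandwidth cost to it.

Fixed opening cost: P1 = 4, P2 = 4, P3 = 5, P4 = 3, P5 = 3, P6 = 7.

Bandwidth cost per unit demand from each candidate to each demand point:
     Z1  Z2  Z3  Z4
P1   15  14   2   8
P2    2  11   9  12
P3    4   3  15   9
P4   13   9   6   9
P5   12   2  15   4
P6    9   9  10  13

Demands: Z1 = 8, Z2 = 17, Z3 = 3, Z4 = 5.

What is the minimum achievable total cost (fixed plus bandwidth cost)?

87

Open {P1, P2, P5}: assign each demand point to its cheapest open site.
  Z1→P2 8×2=16, Z2→P5 17×2=34, Z3→P1 3×2=6, Z4→P5 5×4=20
  bandwidth cost 76, fixed 11 → total 87.
Compare {P1, P2, P4, P5}: bandwidth cost 76 + fixed 14 = 90.
Compare {P1, P2, P3, P5}: bandwidth cost 76 + fixed 16 = 92.
Compare {P1, P2, P5, P6}: bandwidth cost 76 + fixed 18 = 94.
All other subsets cost ≥ 90. Minimum total cost: 87.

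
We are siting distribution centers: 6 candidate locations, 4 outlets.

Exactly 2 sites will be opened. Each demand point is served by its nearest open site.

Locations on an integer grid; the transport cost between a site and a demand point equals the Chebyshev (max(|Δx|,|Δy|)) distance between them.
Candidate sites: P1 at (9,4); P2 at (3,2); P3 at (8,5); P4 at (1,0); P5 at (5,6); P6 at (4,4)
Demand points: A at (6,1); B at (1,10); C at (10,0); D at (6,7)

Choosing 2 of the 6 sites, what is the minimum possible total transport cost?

Open {P1, P5}.
  A→P1 3, B→P5 4, C→P1 4, D→P5 1  ⇒ total 12.
Compare {P2, P5}: total 14.
Compare {P3, P5}: total 14.
No size-2 selection does better; minimum is 12.

12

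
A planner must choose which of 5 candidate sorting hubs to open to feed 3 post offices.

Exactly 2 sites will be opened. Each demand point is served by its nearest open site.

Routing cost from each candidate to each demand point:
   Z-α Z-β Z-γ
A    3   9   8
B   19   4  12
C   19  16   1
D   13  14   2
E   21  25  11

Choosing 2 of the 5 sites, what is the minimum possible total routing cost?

Open {A, C}.
  Z-α→A 3, Z-β→A 9, Z-γ→C 1  ⇒ total 13.
Compare {A, D}: total 14.
Compare {A, B}: total 15.
No size-2 selection does better; minimum is 13.

13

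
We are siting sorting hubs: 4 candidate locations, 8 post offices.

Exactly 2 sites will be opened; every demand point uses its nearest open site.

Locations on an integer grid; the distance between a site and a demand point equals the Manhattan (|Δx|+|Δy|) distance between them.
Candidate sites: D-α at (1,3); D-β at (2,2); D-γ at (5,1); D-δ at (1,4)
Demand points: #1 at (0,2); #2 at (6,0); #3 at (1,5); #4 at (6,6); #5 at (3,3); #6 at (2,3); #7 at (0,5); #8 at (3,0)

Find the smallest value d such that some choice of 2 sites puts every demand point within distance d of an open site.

Open {D-α, D-γ}.
  Farthest demand point is #4 at distance 6 (to D-γ); all others are ≤ 6.
With {D-β, D-γ} the worst case is 6.
With {D-γ, D-δ} the worst case is 6.
No size-2 selection achieves below 6.

6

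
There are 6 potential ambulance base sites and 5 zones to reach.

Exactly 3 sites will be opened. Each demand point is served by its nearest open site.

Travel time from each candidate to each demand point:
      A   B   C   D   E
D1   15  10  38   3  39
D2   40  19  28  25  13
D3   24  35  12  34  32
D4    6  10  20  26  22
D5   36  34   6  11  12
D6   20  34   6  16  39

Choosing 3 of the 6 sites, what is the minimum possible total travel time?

Open {D1, D4, D5}.
  A→D4 6, B→D1 10, C→D5 6, D→D1 3, E→D5 12  ⇒ total 37.
Compare {D2, D4, D5}: total 45.
Compare {D3, D4, D5}: total 45.
No size-3 selection does better; minimum is 37.

37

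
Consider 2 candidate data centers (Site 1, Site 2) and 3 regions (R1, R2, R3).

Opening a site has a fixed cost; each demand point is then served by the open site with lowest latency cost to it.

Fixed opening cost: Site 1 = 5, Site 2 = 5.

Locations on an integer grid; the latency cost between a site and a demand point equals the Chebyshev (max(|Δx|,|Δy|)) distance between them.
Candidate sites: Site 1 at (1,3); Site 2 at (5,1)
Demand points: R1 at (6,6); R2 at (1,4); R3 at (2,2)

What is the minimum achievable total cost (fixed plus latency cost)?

12

Open {Site 1}: assign each demand point to its cheapest open site.
  R1→Site 1 5, R2→Site 1 1, R3→Site 1 1
  latency cost 7, fixed 5 → total 12.
Compare {Site 2}: latency cost 12 + fixed 5 = 17.
Compare {Site 1, Site 2}: latency cost 7 + fixed 10 = 17.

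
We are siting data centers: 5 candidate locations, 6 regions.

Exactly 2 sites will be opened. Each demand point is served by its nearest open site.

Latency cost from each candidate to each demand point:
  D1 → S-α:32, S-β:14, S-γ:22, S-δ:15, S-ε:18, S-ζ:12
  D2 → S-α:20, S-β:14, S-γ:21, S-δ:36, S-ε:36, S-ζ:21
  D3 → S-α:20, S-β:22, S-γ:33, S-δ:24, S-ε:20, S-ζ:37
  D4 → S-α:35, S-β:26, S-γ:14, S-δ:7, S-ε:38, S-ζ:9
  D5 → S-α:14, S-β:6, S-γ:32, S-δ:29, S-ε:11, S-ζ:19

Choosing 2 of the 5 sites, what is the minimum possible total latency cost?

61

Open {D4, D5}.
  S-α→D5 14, S-β→D5 6, S-γ→D4 14, S-δ→D4 7, S-ε→D5 11, S-ζ→D4 9  ⇒ total 61.
Compare {D1, D5}: total 80.
Compare {D3, D4}: total 92.
No size-2 selection does better; minimum is 61.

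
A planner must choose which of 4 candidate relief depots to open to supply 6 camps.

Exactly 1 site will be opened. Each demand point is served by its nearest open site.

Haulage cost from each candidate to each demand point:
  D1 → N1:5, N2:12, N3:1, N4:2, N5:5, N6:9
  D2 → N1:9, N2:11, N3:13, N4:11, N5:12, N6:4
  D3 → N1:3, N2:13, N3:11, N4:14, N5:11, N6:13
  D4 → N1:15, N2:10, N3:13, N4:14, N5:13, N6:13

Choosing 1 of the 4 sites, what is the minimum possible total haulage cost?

Open {D1}.
  N1→D1 5, N2→D1 12, N3→D1 1, N4→D1 2, N5→D1 5, N6→D1 9  ⇒ total 34.
Compare {D2}: total 60.
Compare {D3}: total 65.
No size-1 selection does better; minimum is 34.

34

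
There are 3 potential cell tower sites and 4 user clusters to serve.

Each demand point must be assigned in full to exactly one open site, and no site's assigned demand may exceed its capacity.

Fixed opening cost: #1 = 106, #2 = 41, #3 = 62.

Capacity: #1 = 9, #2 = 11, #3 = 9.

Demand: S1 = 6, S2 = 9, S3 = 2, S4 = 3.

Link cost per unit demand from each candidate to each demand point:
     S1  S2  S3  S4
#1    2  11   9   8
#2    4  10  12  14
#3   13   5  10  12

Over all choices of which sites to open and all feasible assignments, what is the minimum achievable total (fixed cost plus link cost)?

Open {#2, #3}; cheapest assignment that respects the capacities:
  #2 (cap 11, load 11): S1, S3, S4 — cost 6×4 + 2×12 + 3×14 = 90
  #3 (cap 9, load 9): S2 — cost 9×5 = 45
  Shipping 135, fixed 103 → total 238.
  Any other capacity-feasible assignment to {#2, #3} ships for at least 135.
Compare {#1, #2}: its best feasible assignment gives total 297.
Compare {#1, #2, #3}: its best feasible assignment gives total 314.
Every other set of open sites that can feasibly serve all demand totals ≥ 297 even under its best assignment. Minimum: 238.

238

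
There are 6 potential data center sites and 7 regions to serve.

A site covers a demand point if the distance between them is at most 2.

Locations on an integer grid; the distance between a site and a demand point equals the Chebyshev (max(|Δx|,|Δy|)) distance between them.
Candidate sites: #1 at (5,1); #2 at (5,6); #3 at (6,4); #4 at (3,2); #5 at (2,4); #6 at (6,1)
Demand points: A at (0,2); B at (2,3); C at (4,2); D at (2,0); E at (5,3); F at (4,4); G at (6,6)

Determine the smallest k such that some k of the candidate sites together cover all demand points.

3

Coverage sets (demand points within 2 of each site):
  #1: {C, E}
  #2: {F, G}
  #3: {C, E, F, G}
  #4: {B, C, D, E, F}
  #5: {A, B, C, F}
  #6: {C, E}
No 2 sites suffice: every size-2 union leaves at least one demand point uncovered.
But {#2, #4, #5} covers everything, so the minimum is 3.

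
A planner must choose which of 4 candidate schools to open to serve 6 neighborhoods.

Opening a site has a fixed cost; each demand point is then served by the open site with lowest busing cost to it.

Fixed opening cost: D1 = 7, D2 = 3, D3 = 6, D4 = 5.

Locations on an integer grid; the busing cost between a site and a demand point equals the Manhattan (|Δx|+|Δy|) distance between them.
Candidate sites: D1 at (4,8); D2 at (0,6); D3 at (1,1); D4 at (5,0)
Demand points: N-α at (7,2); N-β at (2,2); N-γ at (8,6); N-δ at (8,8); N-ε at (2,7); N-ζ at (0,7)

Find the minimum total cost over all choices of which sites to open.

Open {D1, D2, D4}: assign each demand point to its cheapest open site.
  N-α→D4 4, N-β→D4 5, N-γ→D1 6, N-δ→D1 4, N-ε→D1 3, N-ζ→D2 1
  busing cost 23, fixed 15 → total 38.
Compare {D1, D2}: busing cost 29 + fixed 10 = 39.
Compare {D1, D4}: busing cost 27 + fixed 12 = 39.
Compare {D2, D4}: busing cost 31 + fixed 8 = 39.
All other subsets cost ≥ 39. Minimum total cost: 38.

38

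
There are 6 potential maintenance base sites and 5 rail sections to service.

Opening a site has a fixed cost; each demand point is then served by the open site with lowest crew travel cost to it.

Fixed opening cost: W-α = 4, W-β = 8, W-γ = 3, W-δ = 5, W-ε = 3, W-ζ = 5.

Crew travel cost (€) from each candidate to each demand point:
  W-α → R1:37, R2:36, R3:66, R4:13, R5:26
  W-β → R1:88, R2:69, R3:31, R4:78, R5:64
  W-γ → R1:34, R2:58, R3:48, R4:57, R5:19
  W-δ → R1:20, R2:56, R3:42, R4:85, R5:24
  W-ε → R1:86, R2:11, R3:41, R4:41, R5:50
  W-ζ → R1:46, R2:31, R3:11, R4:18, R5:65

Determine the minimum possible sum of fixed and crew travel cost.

94

Open {W-α, W-γ, W-δ, W-ε, W-ζ}: assign each demand point to its cheapest open site.
  R1→W-δ 20, R2→W-ε 11, R3→W-ζ 11, R4→W-α 13, R5→W-γ 19
  crew travel cost 74, fixed 20 → total 94.
Compare {W-γ, W-δ, W-ε, W-ζ}: crew travel cost 79 + fixed 16 = 95.
Compare {W-α, W-δ, W-ε, W-ζ}: crew travel cost 79 + fixed 17 = 96.
Compare {W-δ, W-ε, W-ζ}: crew travel cost 84 + fixed 13 = 97.
All other subsets cost ≥ 95. Minimum total cost: 94.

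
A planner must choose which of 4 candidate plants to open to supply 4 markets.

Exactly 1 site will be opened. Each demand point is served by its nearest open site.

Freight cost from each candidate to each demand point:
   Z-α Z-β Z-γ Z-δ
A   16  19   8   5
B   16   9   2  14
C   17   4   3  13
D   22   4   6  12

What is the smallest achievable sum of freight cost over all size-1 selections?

37

Open {C}.
  Z-α→C 17, Z-β→C 4, Z-γ→C 3, Z-δ→C 13  ⇒ total 37.
Compare {B}: total 41.
Compare {D}: total 44.
No size-1 selection does better; minimum is 37.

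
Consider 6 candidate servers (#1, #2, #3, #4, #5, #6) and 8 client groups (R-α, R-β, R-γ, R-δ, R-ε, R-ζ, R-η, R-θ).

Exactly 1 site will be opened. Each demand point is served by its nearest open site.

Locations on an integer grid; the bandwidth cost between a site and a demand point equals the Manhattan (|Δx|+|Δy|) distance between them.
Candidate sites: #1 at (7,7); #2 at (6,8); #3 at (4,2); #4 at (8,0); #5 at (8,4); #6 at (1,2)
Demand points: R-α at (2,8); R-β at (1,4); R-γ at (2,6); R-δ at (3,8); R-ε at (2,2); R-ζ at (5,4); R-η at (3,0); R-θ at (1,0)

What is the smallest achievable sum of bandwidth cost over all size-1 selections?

Open {#6}.
  R-α→#6 7, R-β→#6 2, R-γ→#6 5, R-δ→#6 8, R-ε→#6 1, R-ζ→#6 6, R-η→#6 4, R-θ→#6 2  ⇒ total 35.
Compare {#3}: total 39.
Compare {#2}: total 61.
No size-1 selection does better; minimum is 35.

35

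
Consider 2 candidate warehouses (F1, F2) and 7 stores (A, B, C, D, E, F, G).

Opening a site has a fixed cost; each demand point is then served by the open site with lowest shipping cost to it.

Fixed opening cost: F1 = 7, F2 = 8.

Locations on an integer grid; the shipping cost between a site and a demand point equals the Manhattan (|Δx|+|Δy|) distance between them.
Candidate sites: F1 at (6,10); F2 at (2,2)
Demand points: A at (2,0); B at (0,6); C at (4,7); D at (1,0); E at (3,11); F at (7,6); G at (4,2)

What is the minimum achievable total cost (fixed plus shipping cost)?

Open {F1, F2}: assign each demand point to its cheapest open site.
  A→F2 2, B→F2 6, C→F1 5, D→F2 3, E→F1 4, F→F1 5, G→F2 2
  shipping cost 27, fixed 15 → total 42.
Compare {F2}: shipping cost 39 + fixed 8 = 47.
Compare {F1}: shipping cost 63 + fixed 7 = 70.

42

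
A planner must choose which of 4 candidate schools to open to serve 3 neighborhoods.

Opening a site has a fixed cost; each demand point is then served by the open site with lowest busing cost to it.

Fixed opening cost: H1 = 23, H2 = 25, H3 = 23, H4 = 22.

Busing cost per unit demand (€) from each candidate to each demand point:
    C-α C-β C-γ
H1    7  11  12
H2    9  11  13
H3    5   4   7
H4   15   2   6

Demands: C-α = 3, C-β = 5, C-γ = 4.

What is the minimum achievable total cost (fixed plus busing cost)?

Open {H3}: assign each demand point to its cheapest open site.
  C-α→H3 3×5=15, C-β→H3 5×4=20, C-γ→H3 4×7=28
  busing cost 63, fixed 23 → total 86.
Compare {H3, H4}: busing cost 49 + fixed 45 = 94.
Compare {H1, H4}: busing cost 55 + fixed 45 = 100.
Compare {H4}: busing cost 79 + fixed 22 = 101.
All other subsets cost ≥ 94. Minimum total cost: 86.

86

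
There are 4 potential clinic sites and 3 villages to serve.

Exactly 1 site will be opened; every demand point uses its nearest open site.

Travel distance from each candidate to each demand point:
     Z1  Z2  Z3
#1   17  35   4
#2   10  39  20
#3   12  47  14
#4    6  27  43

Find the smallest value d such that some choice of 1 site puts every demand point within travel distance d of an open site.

35

Open {#1}.
  Farthest demand point is Z2 at travel distance 35 (to #1); all others are ≤ 35.
With {#2} the worst case is 39.
With {#4} the worst case is 43.
No size-1 selection achieves below 35.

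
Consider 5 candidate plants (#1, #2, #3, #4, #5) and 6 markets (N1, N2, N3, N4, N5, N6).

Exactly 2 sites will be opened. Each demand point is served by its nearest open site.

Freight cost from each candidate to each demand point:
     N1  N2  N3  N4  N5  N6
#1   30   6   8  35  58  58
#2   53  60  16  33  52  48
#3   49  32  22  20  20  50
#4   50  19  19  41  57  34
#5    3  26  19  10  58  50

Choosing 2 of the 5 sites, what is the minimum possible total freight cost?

Open {#3, #5}.
  N1→#5 3, N2→#5 26, N3→#5 19, N4→#5 10, N5→#3 20, N6→#3 50  ⇒ total 128.
Compare {#1, #3}: total 134.
Compare {#1, #5}: total 135.
No size-2 selection does better; minimum is 128.

128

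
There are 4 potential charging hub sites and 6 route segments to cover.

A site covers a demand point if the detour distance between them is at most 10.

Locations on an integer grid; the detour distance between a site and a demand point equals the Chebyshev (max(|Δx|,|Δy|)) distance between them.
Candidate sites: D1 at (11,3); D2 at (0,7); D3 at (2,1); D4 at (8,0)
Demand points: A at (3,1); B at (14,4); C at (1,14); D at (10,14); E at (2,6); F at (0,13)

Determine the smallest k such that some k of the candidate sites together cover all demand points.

2

Coverage sets (demand points within 10 of each site):
  D1: {A, B, E}
  D2: {A, C, D, E, F}
  D3: {A, E}
  D4: {A, B, E}
No single site covers all 6 demand points.
But {D1, D2} covers everything, so the minimum is 2.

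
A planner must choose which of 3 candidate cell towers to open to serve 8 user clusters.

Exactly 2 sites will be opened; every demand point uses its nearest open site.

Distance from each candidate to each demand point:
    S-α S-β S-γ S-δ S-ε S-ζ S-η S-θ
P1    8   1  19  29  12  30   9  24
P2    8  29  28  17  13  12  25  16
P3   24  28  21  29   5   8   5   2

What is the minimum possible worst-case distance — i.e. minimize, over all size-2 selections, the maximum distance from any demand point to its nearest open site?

19

Open {P1, P2}.
  Farthest demand point is S-γ at distance 19 (to P1); all others are ≤ 19.
With {P2, P3} the worst case is 28.
With {P1, P3} the worst case is 29.
No size-2 selection achieves below 19.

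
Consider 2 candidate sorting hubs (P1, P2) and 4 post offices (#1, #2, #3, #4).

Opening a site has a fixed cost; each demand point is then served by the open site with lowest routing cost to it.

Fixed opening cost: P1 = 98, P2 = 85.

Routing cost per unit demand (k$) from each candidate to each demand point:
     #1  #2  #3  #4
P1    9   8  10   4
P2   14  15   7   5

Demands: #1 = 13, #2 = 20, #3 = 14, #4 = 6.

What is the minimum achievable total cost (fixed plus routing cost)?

539

Open {P1}: assign each demand point to its cheapest open site.
  #1→P1 13×9=117, #2→P1 20×8=160, #3→P1 14×10=140, #4→P1 6×4=24
  routing cost 441, fixed 98 → total 539.
Compare {P1, P2}: routing cost 399 + fixed 183 = 582.
Compare {P2}: routing cost 610 + fixed 85 = 695.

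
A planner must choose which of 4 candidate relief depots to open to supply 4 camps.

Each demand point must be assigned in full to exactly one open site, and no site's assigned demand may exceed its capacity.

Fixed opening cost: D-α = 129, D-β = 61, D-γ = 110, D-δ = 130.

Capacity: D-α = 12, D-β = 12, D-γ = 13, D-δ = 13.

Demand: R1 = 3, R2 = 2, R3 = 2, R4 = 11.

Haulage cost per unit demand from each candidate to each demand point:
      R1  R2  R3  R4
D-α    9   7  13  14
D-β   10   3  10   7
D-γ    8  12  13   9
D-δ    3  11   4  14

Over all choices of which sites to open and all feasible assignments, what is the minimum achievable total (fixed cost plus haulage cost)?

Open {D-β, D-δ}; cheapest assignment that respects the capacities:
  D-β (cap 12, load 11): R4 — cost 11×7 = 77
  D-δ (cap 13, load 7): R1, R2, R3 — cost 3×3 + 2×11 + 2×4 = 39
  Shipping 116, fixed 191 → total 307.
  Any other capacity-feasible assignment to {D-β, D-δ} ships for at least 116.
Compare {D-β, D-γ}: its best feasible assignment gives total 322.
Compare {D-α, D-β}: its best feasible assignment gives total 334.
Every other set of open sites that can feasibly serve all demand totals ≥ 322 even under its best assignment. Minimum: 307.

307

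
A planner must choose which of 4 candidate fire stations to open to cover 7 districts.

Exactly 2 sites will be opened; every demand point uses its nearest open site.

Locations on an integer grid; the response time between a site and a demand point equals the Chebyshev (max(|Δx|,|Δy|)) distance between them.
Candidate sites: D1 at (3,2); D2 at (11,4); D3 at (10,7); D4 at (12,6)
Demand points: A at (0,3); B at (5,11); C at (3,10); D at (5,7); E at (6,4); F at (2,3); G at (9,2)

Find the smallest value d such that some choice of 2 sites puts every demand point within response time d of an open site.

Open {D1, D3}.
  Farthest demand point is C at response time 7 (to D3); all others are ≤ 7.
With {D1, D2} the worst case is 8.
With {D1, D4} the worst case is 8.
No size-2 selection achieves below 7.

7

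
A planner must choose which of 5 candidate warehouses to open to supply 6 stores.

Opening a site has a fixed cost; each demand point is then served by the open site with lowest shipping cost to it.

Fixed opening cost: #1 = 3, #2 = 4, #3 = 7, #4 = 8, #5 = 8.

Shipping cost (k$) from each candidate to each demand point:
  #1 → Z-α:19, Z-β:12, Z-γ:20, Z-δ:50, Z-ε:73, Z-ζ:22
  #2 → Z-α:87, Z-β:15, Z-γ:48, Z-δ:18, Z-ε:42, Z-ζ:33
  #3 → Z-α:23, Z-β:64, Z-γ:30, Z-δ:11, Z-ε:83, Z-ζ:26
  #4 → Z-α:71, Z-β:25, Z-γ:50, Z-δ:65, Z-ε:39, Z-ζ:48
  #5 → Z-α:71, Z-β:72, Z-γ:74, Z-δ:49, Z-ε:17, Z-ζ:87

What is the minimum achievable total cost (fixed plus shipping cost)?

119

Open {#1, #3, #5}: assign each demand point to its cheapest open site.
  Z-α→#1 19, Z-β→#1 12, Z-γ→#1 20, Z-δ→#3 11, Z-ε→#5 17, Z-ζ→#1 22
  shipping cost 101, fixed 18 → total 119.
Compare {#1, #2, #5}: shipping cost 108 + fixed 15 = 123.
Compare {#1, #2, #3, #5}: shipping cost 101 + fixed 22 = 123.
Compare {#1, #3, #4, #5}: shipping cost 101 + fixed 26 = 127.
All other subsets cost ≥ 123. Minimum total cost: 119.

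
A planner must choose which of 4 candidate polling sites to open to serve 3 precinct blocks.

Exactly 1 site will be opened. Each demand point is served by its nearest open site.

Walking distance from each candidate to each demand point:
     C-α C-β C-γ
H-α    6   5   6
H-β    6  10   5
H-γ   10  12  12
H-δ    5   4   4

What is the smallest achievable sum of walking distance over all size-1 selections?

13

Open {H-δ}.
  C-α→H-δ 5, C-β→H-δ 4, C-γ→H-δ 4  ⇒ total 13.
Compare {H-α}: total 17.
Compare {H-β}: total 21.
No size-1 selection does better; minimum is 13.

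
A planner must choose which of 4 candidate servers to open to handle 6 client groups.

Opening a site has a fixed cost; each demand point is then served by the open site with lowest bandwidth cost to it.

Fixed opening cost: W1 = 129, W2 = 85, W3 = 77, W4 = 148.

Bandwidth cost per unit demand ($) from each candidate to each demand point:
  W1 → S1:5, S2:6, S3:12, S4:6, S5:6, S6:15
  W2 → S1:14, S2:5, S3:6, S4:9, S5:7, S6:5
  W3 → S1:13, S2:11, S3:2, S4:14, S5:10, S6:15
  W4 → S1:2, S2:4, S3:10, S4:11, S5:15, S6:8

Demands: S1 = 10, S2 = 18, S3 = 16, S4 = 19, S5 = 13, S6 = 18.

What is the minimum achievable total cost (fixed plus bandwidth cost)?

Open {W1, W2}: assign each demand point to its cheapest open site.
  S1→W1 10×5=50, S2→W2 18×5=90, S3→W2 16×6=96, S4→W1 19×6=114, S5→W1 13×6=78, S6→W2 18×5=90
  bandwidth cost 518, fixed 214 → total 732.
Compare {W1, W2, W3}: bandwidth cost 454 + fixed 291 = 745.
Compare {W2}: bandwidth cost 678 + fixed 85 = 763.
Compare {W2, W3}: bandwidth cost 604 + fixed 162 = 766.
All other subsets cost ≥ 745. Minimum total cost: 732.

732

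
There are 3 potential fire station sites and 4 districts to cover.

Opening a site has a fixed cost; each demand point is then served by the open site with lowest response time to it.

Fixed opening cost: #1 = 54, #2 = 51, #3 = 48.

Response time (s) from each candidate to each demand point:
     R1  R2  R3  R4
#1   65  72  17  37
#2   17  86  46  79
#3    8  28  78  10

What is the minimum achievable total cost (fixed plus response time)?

Open {#1, #3}: assign each demand point to its cheapest open site.
  R1→#3 8, R2→#3 28, R3→#1 17, R4→#3 10
  response time 63, fixed 102 → total 165.
Compare {#3}: response time 124 + fixed 48 = 172.
Compare {#2, #3}: response time 92 + fixed 99 = 191.
Compare {#1, #2, #3}: response time 63 + fixed 153 = 216.
All other subsets cost ≥ 172. Minimum total cost: 165.

165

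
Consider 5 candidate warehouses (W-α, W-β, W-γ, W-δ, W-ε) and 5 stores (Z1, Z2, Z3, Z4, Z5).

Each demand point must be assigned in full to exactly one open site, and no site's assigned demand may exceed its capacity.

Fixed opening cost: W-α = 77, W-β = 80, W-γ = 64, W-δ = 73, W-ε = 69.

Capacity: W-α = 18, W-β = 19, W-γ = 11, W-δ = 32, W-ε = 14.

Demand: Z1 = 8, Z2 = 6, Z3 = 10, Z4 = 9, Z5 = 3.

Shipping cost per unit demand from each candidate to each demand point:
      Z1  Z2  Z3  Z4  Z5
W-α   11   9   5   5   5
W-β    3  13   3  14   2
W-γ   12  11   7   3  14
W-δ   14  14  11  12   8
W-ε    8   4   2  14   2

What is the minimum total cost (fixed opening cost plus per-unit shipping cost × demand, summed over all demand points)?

Open {W-β, W-γ, W-ε}; cheapest assignment that respects the capacities:
  W-β (cap 19, load 18): Z1, Z3 — cost 8×3 + 10×3 = 54
  W-γ (cap 11, load 9): Z4 — cost 9×3 = 27
  W-ε (cap 14, load 9): Z2, Z5 — cost 6×4 + 3×2 = 30
  Shipping 111, fixed 213 → total 324.
  Any other capacity-feasible assignment to {W-β, W-γ, W-ε} ships for at least 111.
Compare {W-α, W-β}: its best feasible assignment gives total 325.
Compare {W-α, W-β, W-ε}: its best feasible assignment gives total 355.
Every other set of open sites that can feasibly serve all demand totals ≥ 325 even under its best assignment. Minimum: 324.

324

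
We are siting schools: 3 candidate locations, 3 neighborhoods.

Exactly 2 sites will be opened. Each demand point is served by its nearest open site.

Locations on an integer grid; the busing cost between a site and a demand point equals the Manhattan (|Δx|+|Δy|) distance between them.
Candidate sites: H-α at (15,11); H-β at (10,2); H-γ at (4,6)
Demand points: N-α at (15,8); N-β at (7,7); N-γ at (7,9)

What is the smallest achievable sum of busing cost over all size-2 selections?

Open {H-α, H-γ}.
  N-α→H-α 3, N-β→H-γ 4, N-γ→H-γ 6  ⇒ total 13.
Compare {H-α, H-β}: total 21.
Compare {H-β, H-γ}: total 21.

13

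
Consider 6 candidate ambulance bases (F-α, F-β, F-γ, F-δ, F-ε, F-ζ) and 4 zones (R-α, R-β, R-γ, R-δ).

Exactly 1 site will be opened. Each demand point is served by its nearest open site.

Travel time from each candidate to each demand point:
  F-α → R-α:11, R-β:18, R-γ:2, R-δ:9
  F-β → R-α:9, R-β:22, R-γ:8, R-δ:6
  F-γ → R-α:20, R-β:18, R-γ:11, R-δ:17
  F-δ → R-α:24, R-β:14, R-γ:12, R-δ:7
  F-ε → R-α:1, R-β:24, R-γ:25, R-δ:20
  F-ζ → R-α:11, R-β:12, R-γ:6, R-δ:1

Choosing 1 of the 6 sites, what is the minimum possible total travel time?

30

Open {F-ζ}.
  R-α→F-ζ 11, R-β→F-ζ 12, R-γ→F-ζ 6, R-δ→F-ζ 1  ⇒ total 30.
Compare {F-α}: total 40.
Compare {F-β}: total 45.
No size-1 selection does better; minimum is 30.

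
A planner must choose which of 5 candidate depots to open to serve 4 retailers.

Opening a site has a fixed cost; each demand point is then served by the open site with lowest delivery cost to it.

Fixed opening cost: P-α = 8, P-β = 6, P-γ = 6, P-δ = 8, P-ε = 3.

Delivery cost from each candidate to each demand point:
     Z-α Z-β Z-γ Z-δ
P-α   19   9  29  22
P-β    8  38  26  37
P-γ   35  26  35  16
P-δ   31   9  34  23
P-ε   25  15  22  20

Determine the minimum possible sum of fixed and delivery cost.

74

Open {P-β, P-ε}: assign each demand point to its cheapest open site.
  Z-α→P-β 8, Z-β→P-ε 15, Z-γ→P-ε 22, Z-δ→P-ε 20
  delivery cost 65, fixed 9 → total 74.
Compare {P-α, P-β, P-ε}: delivery cost 59 + fixed 17 = 76.
Compare {P-β, P-γ, P-ε}: delivery cost 61 + fixed 15 = 76.
Compare {P-β, P-δ, P-ε}: delivery cost 59 + fixed 17 = 76.
All other subsets cost ≥ 76. Minimum total cost: 74.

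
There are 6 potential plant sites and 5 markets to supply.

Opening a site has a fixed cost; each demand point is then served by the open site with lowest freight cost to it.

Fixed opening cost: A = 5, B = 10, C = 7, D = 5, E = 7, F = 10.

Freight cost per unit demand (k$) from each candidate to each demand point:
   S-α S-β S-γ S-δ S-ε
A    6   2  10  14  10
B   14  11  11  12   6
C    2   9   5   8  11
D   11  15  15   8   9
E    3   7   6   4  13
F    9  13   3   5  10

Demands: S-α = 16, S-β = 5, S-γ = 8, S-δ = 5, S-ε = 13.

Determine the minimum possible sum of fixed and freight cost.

Open {A, B, C, F}: assign each demand point to its cheapest open site.
  S-α→C 16×2=32, S-β→A 5×2=10, S-γ→F 8×3=24, S-δ→F 5×5=25, S-ε→B 13×6=78
  freight cost 169, fixed 32 → total 201.
Compare {A, B, C, E, F}: freight cost 164 + fixed 39 = 203.
Compare {A, B, C, D, F}: freight cost 169 + fixed 37 = 206.
Compare {A, B, C, D, E, F}: freight cost 164 + fixed 44 = 208.
All other subsets cost ≥ 203. Minimum total cost: 201.

201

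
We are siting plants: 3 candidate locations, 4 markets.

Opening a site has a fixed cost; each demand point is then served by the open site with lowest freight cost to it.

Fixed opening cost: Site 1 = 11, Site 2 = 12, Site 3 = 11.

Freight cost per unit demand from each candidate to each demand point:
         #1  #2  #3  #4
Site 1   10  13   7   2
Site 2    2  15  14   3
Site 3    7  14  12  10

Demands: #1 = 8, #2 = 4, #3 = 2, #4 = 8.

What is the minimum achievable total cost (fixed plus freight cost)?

Open {Site 1, Site 2}: assign each demand point to its cheapest open site.
  #1→Site 2 8×2=16, #2→Site 1 4×13=52, #3→Site 1 2×7=14, #4→Site 1 8×2=16
  freight cost 98, fixed 23 → total 121.
Compare {Site 1, Site 2, Site 3}: freight cost 98 + fixed 34 = 132.
Compare {Site 2}: freight cost 128 + fixed 12 = 140.
Compare {Site 2, Site 3}: freight cost 120 + fixed 23 = 143.
All other subsets cost ≥ 132. Minimum total cost: 121.

121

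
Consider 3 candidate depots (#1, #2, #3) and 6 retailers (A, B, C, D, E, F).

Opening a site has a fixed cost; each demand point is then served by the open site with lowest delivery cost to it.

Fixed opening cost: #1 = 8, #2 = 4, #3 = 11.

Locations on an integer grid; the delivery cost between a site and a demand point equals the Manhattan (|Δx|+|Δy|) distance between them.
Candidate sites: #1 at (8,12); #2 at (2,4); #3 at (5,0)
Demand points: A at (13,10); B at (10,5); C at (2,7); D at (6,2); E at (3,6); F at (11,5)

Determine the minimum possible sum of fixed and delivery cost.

Open {#1, #2}: assign each demand point to its cheapest open site.
  A→#1 7, B→#1 9, C→#2 3, D→#2 6, E→#2 3, F→#1 10
  delivery cost 38, fixed 12 → total 50.
Compare {#2}: delivery cost 48 + fixed 4 = 52.
Compare {#1, #2, #3}: delivery cost 35 + fixed 23 = 58.
Compare {#2, #3}: delivery cost 45 + fixed 15 = 60.
All other subsets cost ≥ 52. Minimum total cost: 50.

50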